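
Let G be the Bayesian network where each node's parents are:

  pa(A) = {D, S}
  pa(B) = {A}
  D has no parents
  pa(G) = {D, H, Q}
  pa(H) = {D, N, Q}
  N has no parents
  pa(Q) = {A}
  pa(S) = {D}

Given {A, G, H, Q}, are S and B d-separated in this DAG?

6 paths connect S and B; each must be blocked for d-separation to hold:
Path 1: S ← D → H → G ← Q ← A → B
  H is a chain here and H is conditioned on, so the path is blocked at H.
Path 2: S ← D → H ← Q ← A → B
  Q is a chain here and Q is conditioned on, so the path is blocked at Q.
Path 3: S ← D → G ← H ← Q ← A → B
  H is a chain here and H is conditioned on, so the path is blocked at H.
Path 4: S ← D → G ← Q ← A → B
  Q is a chain here and Q is conditioned on, so the path is blocked at Q.
Path 5: S ← D → A → B
  A is a chain here and A is conditioned on, so the path is blocked at A.
Path 6: S → A → B
  A is a chain here and A is conditioned on, so the path is blocked at A.
Since every path is blocked, d-separation holds.

Yes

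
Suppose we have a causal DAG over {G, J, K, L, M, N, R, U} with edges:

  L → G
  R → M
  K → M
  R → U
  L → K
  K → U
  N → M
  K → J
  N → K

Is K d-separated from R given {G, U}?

There are 3 undirected paths between K and R; checking each against the conditioning set {G, U}:
  1. K ← N → M ← R — N:fork[open]; M:collider[blocks] ⇒ blocked
  2. K → U ← R — U:collider[open] ⇒ active
  3. K → M ← R — M:collider[blocks] ⇒ blocked
At least one path is unblocked, so d-separation fails.

No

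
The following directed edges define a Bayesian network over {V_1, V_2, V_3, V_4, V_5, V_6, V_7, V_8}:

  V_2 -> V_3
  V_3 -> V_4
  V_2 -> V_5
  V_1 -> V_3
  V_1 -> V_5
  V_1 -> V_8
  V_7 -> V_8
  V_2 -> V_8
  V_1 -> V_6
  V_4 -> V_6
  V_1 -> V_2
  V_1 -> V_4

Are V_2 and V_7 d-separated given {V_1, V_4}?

Yes

There are 6 undirected paths between V_2 and V_7; checking each against the conditioning set {V_1, V_4}:
Path 1: V_2 → V_5 ← V_1 → V_8 ← V_7
  V_5 is a collider here and neither V_5 nor any of its descendants is conditioned on, so the collider stays closed — the path is blocked at V_5.
Path 2: V_2 → V_8 ← V_7
  V_8 is a collider here and neither V_8 nor any of its descendants is conditioned on, so the collider stays closed — the path is blocked at V_8.
Path 3: V_2 ← V_1 → V_8 ← V_7
  V_1 is a fork here and V_1 is conditioned on, so the path is blocked at V_1.
Path 4: V_2 → V_3 → V_4 → V_6 ← V_1 → V_8 ← V_7
  V_4 is a chain here and V_4 is conditioned on, so the path is blocked at V_4.
Path 5: V_2 → V_3 → V_4 ← V_1 → V_8 ← V_7
  V_1 is a fork here and V_1 is conditioned on, so the path is blocked at V_1.
Path 6: V_2 → V_3 ← V_1 → V_8 ← V_7
  V_1 is a fork here and V_1 is conditioned on, so the path is blocked at V_1.
Every path is blocked, so V_2 and V_7 are d-separated given {V_1, V_4}.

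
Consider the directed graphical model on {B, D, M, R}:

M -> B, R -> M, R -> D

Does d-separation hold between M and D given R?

Only one path connects M and D:
Path 1: M ← R → D
  R is a fork here and R is conditioned on, so the path is blocked at R.
All paths are blocked; M ⊥ D | {R} holds.

Yes — M and D are d-separated given {R}.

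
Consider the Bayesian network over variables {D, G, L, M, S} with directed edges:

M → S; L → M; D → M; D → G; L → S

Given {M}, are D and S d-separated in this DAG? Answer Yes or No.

No

2 paths connect D and S; each must be blocked for d-separation to hold:
Path 1: D → M → S
  M is a chain here and M is conditioned on, so the path is blocked at M.
Path 2: D → M ← L → S
  M is a collider and M is conditioned on, which opens it; L is a fork and L is not conditioned on — no node blocks this path, so it is active.
Because an active path exists, D and S are not d-separated.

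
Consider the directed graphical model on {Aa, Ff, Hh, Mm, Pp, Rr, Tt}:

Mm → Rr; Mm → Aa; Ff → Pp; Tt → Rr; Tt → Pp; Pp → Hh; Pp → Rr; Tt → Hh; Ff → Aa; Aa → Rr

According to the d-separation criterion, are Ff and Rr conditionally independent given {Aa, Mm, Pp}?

No — Ff and Rr are not d-separated given {Aa, Mm, Pp}.

We examine all 5 paths between Ff and Rr:
Path 1: Ff → Pp → Rr
  Pp is a chain here and Pp is conditioned on, so the path is blocked at Pp.
Path 2: Ff → Pp ← Tt → Rr
  Pp is a collider and Pp is conditioned on, which opens it; Tt is a fork and Tt is not conditioned on — no node blocks this path, so it is active.
Path 3: Ff → Pp → Hh ← Tt → Rr
  Pp is a chain here and Pp is conditioned on, so the path is blocked at Pp.
Path 4: Ff → Aa → Rr
  Aa is a chain here and Aa is conditioned on, so the path is blocked at Aa.
Path 5: Ff → Aa ← Mm → Rr
  Mm is a fork here and Mm is conditioned on, so the path is blocked at Mm.
Since the path Ff → Pp ← Tt → Rr is active, Ff and Rr are not d-separated given {Aa, Mm, Pp}.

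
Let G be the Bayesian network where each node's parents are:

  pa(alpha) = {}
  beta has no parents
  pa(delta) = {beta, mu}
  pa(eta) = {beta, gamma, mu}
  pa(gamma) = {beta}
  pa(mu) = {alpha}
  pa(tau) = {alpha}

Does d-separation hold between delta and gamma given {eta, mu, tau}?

We examine all 4 paths between delta and gamma:
Path 1: delta ← mu → eta ← gamma
  mu is a fork here and mu is conditioned on, so the path is blocked at mu.
Path 2: delta ← mu → eta ← beta → gamma
  mu is a fork here and mu is conditioned on, so the path is blocked at mu.
Path 3: delta ← beta → gamma
  beta is a fork and beta is not conditioned on — no node blocks this path, so it is active.
Path 4: delta ← beta → eta ← gamma
  beta is a fork and beta is not conditioned on; eta is a collider and eta is conditioned on, which opens it — no node blocks this path, so it is active.
At least one path is unblocked, so d-separation fails.

No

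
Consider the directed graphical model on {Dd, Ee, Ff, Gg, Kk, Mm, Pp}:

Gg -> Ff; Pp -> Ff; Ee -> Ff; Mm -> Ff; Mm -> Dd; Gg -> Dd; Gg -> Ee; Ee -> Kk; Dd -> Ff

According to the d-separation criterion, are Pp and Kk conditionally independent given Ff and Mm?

Enumerating the 4 paths from Pp to Kk and testing each for blocking by {Ff, Mm}:
Path 1: Pp → Ff ← Ee → Kk
  Ff is a collider and Ff is conditioned on, which opens it; Ee is a fork and Ee is not conditioned on — no node blocks this path, so it is active.
Path 2: Pp → Ff ← Gg → Ee → Kk
  Ff is a collider and Ff is conditioned on, which opens it; Gg is a fork and Gg is not conditioned on; Ee is a chain and Ee is not conditioned on — no node blocks this path, so it is active.
Path 3: Pp → Ff ← Dd ← Gg → Ee → Kk
  Ff is a collider and Ff is conditioned on, which opens it; Dd is a chain and Dd is not conditioned on; Gg is a fork and Gg is not conditioned on; Ee is a chain and Ee is not conditioned on — no node blocks this path, so it is active.
Path 4: Pp → Ff ← Mm → Dd ← Gg → Ee → Kk
  Mm is a fork here and Mm is conditioned on, so the path is blocked at Mm.
Since the path Pp → Ff ← Ee → Kk is active, Pp and Kk are not d-separated given {Ff, Mm}.

No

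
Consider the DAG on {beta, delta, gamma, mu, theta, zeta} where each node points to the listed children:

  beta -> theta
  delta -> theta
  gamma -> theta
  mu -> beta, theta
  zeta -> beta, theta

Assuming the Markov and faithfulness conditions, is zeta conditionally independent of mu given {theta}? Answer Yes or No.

4 paths connect zeta and mu; each must be blocked for d-separation to hold:
  1. zeta → beta → theta ← mu — beta:chain[open]; theta:collider[open] ⇒ active
  2. zeta → beta ← mu — beta:collider[open] ⇒ active
  3. zeta → theta ← beta ← mu — theta:collider[open]; beta:chain[open] ⇒ active
  4. zeta → theta ← mu — theta:collider[open] ⇒ active
Because an active path exists, zeta and mu are not d-separated.

No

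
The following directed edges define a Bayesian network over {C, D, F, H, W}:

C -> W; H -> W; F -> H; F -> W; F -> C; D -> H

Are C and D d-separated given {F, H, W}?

4 paths connect C and D; each must be blocked for d-separation to hold:
  1. C ← F → H ← D — F:fork[blocks]; H:collider[open] ⇒ blocked
  2. C ← F → W ← H ← D — F:fork[blocks]; W:collider[open]; H:chain[blocks] ⇒ blocked
  3. C → W ← H ← D — W:collider[open]; H:chain[blocks] ⇒ blocked
  4. C → W ← F → H ← D — W:collider[open]; F:fork[blocks]; H:collider[open] ⇒ blocked
Every path is blocked, so C and D are d-separated given {F, H, W}.

Yes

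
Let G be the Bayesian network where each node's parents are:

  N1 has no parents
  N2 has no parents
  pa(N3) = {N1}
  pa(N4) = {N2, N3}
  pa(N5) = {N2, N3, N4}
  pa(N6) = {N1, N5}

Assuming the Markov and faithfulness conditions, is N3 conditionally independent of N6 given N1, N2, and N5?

Yes

Enumerating the 4 paths from N3 to N6 and testing each for blocking by {N1, N2, N5}:
Path 1: N3 → N4 ← N2 → N5 → N6
  N2 is a fork here and N2 is conditioned on, so the path is blocked at N2.
Path 2: N3 → N4 → N5 → N6
  N5 is a chain here and N5 is conditioned on, so the path is blocked at N5.
Path 3: N3 → N5 → N6
  N5 is a chain here and N5 is conditioned on, so the path is blocked at N5.
Path 4: N3 ← N1 → N6
  N1 is a fork here and N1 is conditioned on, so the path is blocked at N1.
All paths are blocked; N3 ⊥ N6 | {N1, N2, N5} holds.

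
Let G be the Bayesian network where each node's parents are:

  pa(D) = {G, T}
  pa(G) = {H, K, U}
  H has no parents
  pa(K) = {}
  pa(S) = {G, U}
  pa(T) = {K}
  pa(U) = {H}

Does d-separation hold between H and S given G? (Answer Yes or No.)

No

4 paths connect H and S; each must be blocked for d-separation to hold:
  1. H → G → S — G:chain[blocks] ⇒ blocked
  2. H → G ← U → S — G:collider[open]; U:fork[open] ⇒ active
  3. H → U → S — U:chain[open] ⇒ active
  4. H → U → G → S — U:chain[open]; G:chain[blocks] ⇒ blocked
Because an active path exists, H and S are not d-separated.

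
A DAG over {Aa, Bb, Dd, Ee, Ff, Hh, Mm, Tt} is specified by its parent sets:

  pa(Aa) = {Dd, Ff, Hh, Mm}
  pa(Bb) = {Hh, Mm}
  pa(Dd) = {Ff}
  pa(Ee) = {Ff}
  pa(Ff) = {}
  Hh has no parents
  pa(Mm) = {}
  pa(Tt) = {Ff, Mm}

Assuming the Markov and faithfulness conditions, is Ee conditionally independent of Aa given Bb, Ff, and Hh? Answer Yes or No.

4 paths connect Ee and Aa; each must be blocked for d-separation to hold:
Path 1: Ee ← Ff → Tt ← Mm → Bb ← Hh → Aa
  Ff is a fork here and Ff is conditioned on, so the path is blocked at Ff.
Path 2: Ee ← Ff → Tt ← Mm → Aa
  Ff is a fork here and Ff is conditioned on, so the path is blocked at Ff.
Path 3: Ee ← Ff → Dd → Aa
  Ff is a fork here and Ff is conditioned on, so the path is blocked at Ff.
Path 4: Ee ← Ff → Aa
  Ff is a fork here and Ff is conditioned on, so the path is blocked at Ff.
Every path is blocked, so Ee and Aa are d-separated given {Bb, Ff, Hh}.

Yes — Ee and Aa are d-separated given {Bb, Ff, Hh}.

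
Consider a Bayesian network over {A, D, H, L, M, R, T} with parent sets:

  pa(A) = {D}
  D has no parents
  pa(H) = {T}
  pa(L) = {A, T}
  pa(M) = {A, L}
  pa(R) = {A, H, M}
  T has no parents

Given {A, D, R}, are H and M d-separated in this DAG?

6 paths connect H and M; each must be blocked for d-separation to hold:
  1. H ← T → L ← A → R ← M — T:fork[open]; L:collider[open]; A:fork[blocks]; R:collider[open] ⇒ blocked
  2. H ← T → L ← A → M — T:fork[open]; L:collider[open]; A:fork[blocks] ⇒ blocked
  3. H ← T → L → M — T:fork[open]; L:chain[open] ⇒ active
  4. H → R ← A → L → M — R:collider[open]; A:fork[blocks]; L:chain[open] ⇒ blocked
  5. H → R ← A → M — R:collider[open]; A:fork[blocks] ⇒ blocked
  6. H → R ← M — R:collider[open] ⇒ active
Since the path H ← T → L → M is active, H and M are not d-separated given {A, D, R}.

No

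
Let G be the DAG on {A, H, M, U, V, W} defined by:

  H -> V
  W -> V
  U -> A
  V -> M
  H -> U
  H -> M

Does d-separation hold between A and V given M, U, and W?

Enumerating the 2 paths from A to V and testing each for blocking by {M, U, W}:
  1. A ← U ← H → M ← V — U:chain[blocks]; H:fork[open]; M:collider[open] ⇒ blocked
  2. A ← U ← H → V — U:chain[blocks]; H:fork[open] ⇒ blocked
Since every path is blocked, d-separation holds.

Yes — A and V are d-separated given {M, U, W}.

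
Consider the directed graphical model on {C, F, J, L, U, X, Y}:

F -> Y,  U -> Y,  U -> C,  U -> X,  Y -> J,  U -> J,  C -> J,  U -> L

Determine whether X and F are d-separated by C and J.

Enumerating the 3 paths from X to F and testing each for blocking by {C, J}:
Path 1: X ← U → Y ← F
  U is a fork and U is not conditioned on; Y is a collider and its descendant J is conditioned on, which opens it — no node blocks this path, so it is active.
Path 2: X ← U → J ← Y ← F
  U is a fork and U is not conditioned on; J is a collider and J is conditioned on, which opens it; Y is a chain and Y is not conditioned on — no node blocks this path, so it is active.
Path 3: X ← U → C → J ← Y ← F
  C is a chain here and C is conditioned on, so the path is blocked at C.
Because an active path exists, X and F are not d-separated.

No — X and F are not d-separated given {C, J}.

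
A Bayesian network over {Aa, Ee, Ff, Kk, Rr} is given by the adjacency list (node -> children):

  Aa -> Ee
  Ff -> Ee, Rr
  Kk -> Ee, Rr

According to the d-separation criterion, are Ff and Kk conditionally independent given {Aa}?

Yes

We examine all 2 paths between Ff and Kk:
  1. Ff → Rr ← Kk — Rr:collider[blocks] ⇒ blocked
  2. Ff → Ee ← Kk — Ee:collider[blocks] ⇒ blocked
All paths are blocked; Ff ⊥ Kk | {Aa} holds.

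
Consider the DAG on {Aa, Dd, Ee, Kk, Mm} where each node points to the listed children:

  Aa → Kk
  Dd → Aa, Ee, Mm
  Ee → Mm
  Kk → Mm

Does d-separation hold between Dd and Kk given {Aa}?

Yes

3 paths connect Dd and Kk; each must be blocked for d-separation to hold:
Path 1: Dd → Mm ← Kk
  Mm is a collider here and neither Mm nor any of its descendants is conditioned on, so the collider stays closed — the path is blocked at Mm.
Path 2: Dd → Aa → Kk
  Aa is a chain here and Aa is conditioned on, so the path is blocked at Aa.
Path 3: Dd → Ee → Mm ← Kk
  Mm is a collider here and neither Mm nor any of its descendants is conditioned on, so the collider stays closed — the path is blocked at Mm.
All paths are blocked; Dd ⊥ Kk | {Aa} holds.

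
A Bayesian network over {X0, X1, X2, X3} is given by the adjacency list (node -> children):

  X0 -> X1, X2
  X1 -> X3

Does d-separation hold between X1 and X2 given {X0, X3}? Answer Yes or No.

The only undirected path from X1 to X2 is:
Path 1: X1 ← X0 → X2
  X0 is a fork here and X0 is conditioned on, so the path is blocked at X0.
Since every path is blocked, d-separation holds.

Yes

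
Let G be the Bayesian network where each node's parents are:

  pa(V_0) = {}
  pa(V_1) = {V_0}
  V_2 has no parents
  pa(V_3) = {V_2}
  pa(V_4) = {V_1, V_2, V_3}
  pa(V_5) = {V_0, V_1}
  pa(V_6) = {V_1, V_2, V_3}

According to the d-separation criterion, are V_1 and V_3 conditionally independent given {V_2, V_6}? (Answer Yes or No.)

Enumerating the 6 paths from V_1 to V_3 and testing each for blocking by {V_2, V_6}:
  1. V_1 → V_4 ← V_2 → V_3 — V_4:collider[blocks]; V_2:fork[blocks] ⇒ blocked
  2. V_1 → V_4 ← V_2 → V_6 ← V_3 — V_4:collider[blocks]; V_2:fork[blocks]; V_6:collider[open] ⇒ blocked
  3. V_1 → V_4 ← V_3 — V_4:collider[blocks] ⇒ blocked
  4. V_1 → V_6 ← V_2 → V_4 ← V_3 — V_6:collider[open]; V_2:fork[blocks]; V_4:collider[blocks] ⇒ blocked
  5. V_1 → V_6 ← V_2 → V_3 — V_6:collider[open]; V_2:fork[blocks] ⇒ blocked
  6. V_1 → V_6 ← V_3 — V_6:collider[open] ⇒ active
Because an active path exists, V_1 and V_3 are not d-separated.

No — V_1 and V_3 are not d-separated given {V_2, V_6}.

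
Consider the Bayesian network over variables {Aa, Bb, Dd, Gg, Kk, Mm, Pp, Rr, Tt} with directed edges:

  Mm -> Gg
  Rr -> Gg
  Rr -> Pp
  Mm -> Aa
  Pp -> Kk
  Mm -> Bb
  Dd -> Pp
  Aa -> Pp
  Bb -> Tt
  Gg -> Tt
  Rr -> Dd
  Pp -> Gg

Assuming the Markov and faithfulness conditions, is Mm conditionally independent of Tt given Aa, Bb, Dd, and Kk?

No

Enumerating the 5 paths from Mm to Tt and testing each for blocking by {Aa, Bb, Dd, Kk}:
  1. Mm → Bb → Tt — Bb:chain[blocks] ⇒ blocked
  2. Mm → Aa → Pp ← Rr → Gg → Tt — Aa:chain[blocks]; Pp:collider[open]; Rr:fork[open]; Gg:chain[open] ⇒ blocked
  3. Mm → Aa → Pp → Gg → Tt — Aa:chain[blocks]; Pp:chain[open]; Gg:chain[open] ⇒ blocked
  4. Mm → Aa → Pp ← Dd ← Rr → Gg → Tt — Aa:chain[blocks]; Pp:collider[open]; Dd:chain[blocks]; Rr:fork[open]; Gg:chain[open] ⇒ blocked
  5. Mm → Gg → Tt — Gg:chain[open] ⇒ active
At least one path is unblocked, so d-separation fails.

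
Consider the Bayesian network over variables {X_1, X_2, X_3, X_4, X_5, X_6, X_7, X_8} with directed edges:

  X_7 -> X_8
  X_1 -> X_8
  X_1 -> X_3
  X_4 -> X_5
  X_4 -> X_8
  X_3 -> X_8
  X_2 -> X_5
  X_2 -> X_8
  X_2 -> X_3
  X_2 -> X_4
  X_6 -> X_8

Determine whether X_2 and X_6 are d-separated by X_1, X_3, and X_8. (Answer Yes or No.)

No — X_2 and X_6 are not d-separated given {X_1, X_3, X_8}.

There are 5 undirected paths between X_2 and X_6; checking each against the conditioning set {X_1, X_3, X_8}:
Path 1: X_2 → X_3 ← X_1 → X_8 ← X_6
  X_1 is a fork here and X_1 is conditioned on, so the path is blocked at X_1.
Path 2: X_2 → X_3 → X_8 ← X_6
  X_3 is a chain here and X_3 is conditioned on, so the path is blocked at X_3.
Path 3: X_2 → X_5 ← X_4 → X_8 ← X_6
  X_5 is a collider here and neither X_5 nor any of its descendants is conditioned on, so the collider stays closed — the path is blocked at X_5.
Path 4: X_2 → X_4 → X_8 ← X_6
  X_4 is a chain and X_4 is not conditioned on; X_8 is a collider and X_8 is conditioned on, which opens it — no node blocks this path, so it is active.
Path 5: X_2 → X_8 ← X_6
  X_8 is a collider and X_8 is conditioned on, which opens it — no node blocks this path, so it is active.
Because an active path exists, X_2 and X_6 are not d-separated.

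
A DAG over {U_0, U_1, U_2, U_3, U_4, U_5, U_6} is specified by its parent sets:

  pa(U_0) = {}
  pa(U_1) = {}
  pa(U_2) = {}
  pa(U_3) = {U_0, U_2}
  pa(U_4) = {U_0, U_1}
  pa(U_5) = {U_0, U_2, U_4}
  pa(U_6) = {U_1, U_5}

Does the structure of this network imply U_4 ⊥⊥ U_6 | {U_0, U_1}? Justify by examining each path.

No

We examine all 4 paths between U_4 and U_6:
  1. U_4 → U_5 → U_6 — U_5:chain[open] ⇒ active
  2. U_4 ← U_0 → U_5 → U_6 — U_0:fork[blocks]; U_5:chain[open] ⇒ blocked
  3. U_4 ← U_0 → U_3 ← U_2 → U_5 → U_6 — U_0:fork[blocks]; U_3:collider[blocks]; U_2:fork[open]; U_5:chain[open] ⇒ blocked
  4. U_4 ← U_1 → U_6 — U_1:fork[blocks] ⇒ blocked
Because an active path exists, U_4 and U_6 are not d-separated.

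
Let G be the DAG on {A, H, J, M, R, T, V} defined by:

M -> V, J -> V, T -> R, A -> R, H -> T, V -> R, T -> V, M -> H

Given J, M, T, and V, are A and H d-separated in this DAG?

Yes

We examine all 4 paths between A and H:
Path 1: A → R ← T ← H
  R is a collider here and neither R nor any of its descendants is conditioned on, so the collider stays closed — the path is blocked at R.
Path 2: A → R ← T → V ← M → H
  R is a collider here and neither R nor any of its descendants is conditioned on, so the collider stays closed — the path is blocked at R.
Path 3: A → R ← V ← T ← H
  R is a collider here and neither R nor any of its descendants is conditioned on, so the collider stays closed — the path is blocked at R.
Path 4: A → R ← V ← M → H
  R is a collider here and neither R nor any of its descendants is conditioned on, so the collider stays closed — the path is blocked at R.
Since every path is blocked, d-separation holds.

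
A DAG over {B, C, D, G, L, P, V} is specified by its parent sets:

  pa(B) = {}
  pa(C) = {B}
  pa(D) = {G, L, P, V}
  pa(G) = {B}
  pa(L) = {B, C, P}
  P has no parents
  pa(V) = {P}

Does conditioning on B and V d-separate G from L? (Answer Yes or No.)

Yes

5 paths connect G and L; each must be blocked for d-separation to hold:
Path 1: G → D ← P → L
  D is a collider here and neither D nor any of its descendants is conditioned on, so the collider stays closed — the path is blocked at D.
Path 2: G → D ← V ← P → L
  D is a collider here and neither D nor any of its descendants is conditioned on, so the collider stays closed — the path is blocked at D.
Path 3: G → D ← L
  D is a collider here and neither D nor any of its descendants is conditioned on, so the collider stays closed — the path is blocked at D.
Path 4: G ← B → L
  B is a fork here and B is conditioned on, so the path is blocked at B.
Path 5: G ← B → C → L
  B is a fork here and B is conditioned on, so the path is blocked at B.
Every path is blocked, so G and L are d-separated given {B, V}.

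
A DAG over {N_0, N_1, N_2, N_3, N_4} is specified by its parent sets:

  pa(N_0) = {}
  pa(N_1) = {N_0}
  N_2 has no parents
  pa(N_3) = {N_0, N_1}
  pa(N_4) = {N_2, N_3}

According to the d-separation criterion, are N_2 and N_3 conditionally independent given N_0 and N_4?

The only undirected path from N_2 to N_3 is:
Path 1: N_2 → N_4 ← N_3
  N_4 is a collider and N_4 is conditioned on, which opens it — no node blocks this path, so it is active.
At least one path is unblocked, so d-separation fails.

No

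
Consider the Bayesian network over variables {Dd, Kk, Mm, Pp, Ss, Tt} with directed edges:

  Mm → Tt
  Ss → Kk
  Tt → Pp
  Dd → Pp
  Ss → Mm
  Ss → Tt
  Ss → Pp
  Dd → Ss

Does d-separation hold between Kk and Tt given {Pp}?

No

We examine all 4 paths between Kk and Tt:
Path 1: Kk ← Ss → Pp ← Tt
  Ss is a fork and Ss is not conditioned on; Pp is a collider and Pp is conditioned on, which opens it — no node blocks this path, so it is active.
Path 2: Kk ← Ss ← Dd → Pp ← Tt
  Ss is a chain and Ss is not conditioned on; Dd is a fork and Dd is not conditioned on; Pp is a collider and Pp is conditioned on, which opens it — no node blocks this path, so it is active.
Path 3: Kk ← Ss → Mm → Tt
  Ss is a fork and Ss is not conditioned on; Mm is a chain and Mm is not conditioned on — no node blocks this path, so it is active.
Path 4: Kk ← Ss → Tt
  Ss is a fork and Ss is not conditioned on — no node blocks this path, so it is active.
At least one path is unblocked, so d-separation fails.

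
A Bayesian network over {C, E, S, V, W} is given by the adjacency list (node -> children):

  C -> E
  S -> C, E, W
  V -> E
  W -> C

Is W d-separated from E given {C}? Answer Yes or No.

There are 4 undirected paths between W and E; checking each against the conditioning set {C}:
Path 1: W ← S → E
  S is a fork and S is not conditioned on — no node blocks this path, so it is active.
Path 2: W ← S → C → E
  C is a chain here and C is conditioned on, so the path is blocked at C.
Path 3: W → C ← S → E
  C is a collider and C is conditioned on, which opens it; S is a fork and S is not conditioned on — no node blocks this path, so it is active.
Path 4: W → C → E
  C is a chain here and C is conditioned on, so the path is blocked at C.
Because an active path exists, W and E are not d-separated.

No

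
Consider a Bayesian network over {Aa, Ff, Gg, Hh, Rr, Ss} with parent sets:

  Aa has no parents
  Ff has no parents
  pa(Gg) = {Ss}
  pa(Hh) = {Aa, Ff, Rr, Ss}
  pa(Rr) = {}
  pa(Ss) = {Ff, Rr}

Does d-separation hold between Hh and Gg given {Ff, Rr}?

3 paths connect Hh and Gg; each must be blocked for d-separation to hold:
  1. Hh ← Ff → Ss → Gg — Ff:fork[blocks]; Ss:chain[open] ⇒ blocked
  2. Hh ← Rr → Ss → Gg — Rr:fork[blocks]; Ss:chain[open] ⇒ blocked
  3. Hh ← Ss → Gg — Ss:fork[open] ⇒ active
Because an active path exists, Hh and Gg are not d-separated.

No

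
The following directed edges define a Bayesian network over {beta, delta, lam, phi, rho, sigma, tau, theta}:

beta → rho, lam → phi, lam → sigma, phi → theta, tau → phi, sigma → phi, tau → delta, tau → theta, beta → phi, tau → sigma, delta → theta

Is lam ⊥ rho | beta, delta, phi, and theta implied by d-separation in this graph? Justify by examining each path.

Yes

We examine all 5 paths between lam and rho:
  1. lam → sigma → phi ← beta → rho — sigma:chain[open]; phi:collider[open]; beta:fork[blocks] ⇒ blocked
  2. lam → sigma ← tau → delta → theta ← phi ← beta → rho — sigma:collider[open]; tau:fork[open]; delta:chain[blocks]; theta:collider[open]; phi:chain[blocks]; beta:fork[blocks] ⇒ blocked
  3. lam → sigma ← tau → phi ← beta → rho — sigma:collider[open]; tau:fork[open]; phi:collider[open]; beta:fork[blocks] ⇒ blocked
  4. lam → sigma ← tau → theta ← phi ← beta → rho — sigma:collider[open]; tau:fork[open]; theta:collider[open]; phi:chain[blocks]; beta:fork[blocks] ⇒ blocked
  5. lam → phi ← beta → rho — phi:collider[open]; beta:fork[blocks] ⇒ blocked
Every path is blocked, so lam and rho are d-separated given {beta, delta, phi, theta}.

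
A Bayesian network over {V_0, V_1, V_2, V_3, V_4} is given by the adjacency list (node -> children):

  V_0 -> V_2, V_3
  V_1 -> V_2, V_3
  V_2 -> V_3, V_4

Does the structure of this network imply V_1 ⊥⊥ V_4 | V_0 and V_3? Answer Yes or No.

There are 3 undirected paths between V_1 and V_4; checking each against the conditioning set {V_0, V_3}:
Path 1: V_1 → V_2 → V_4
  V_2 is a chain and V_2 is not conditioned on — no node blocks this path, so it is active.
Path 2: V_1 → V_3 ← V_2 → V_4
  V_3 is a collider and V_3 is conditioned on, which opens it; V_2 is a fork and V_2 is not conditioned on — no node blocks this path, so it is active.
Path 3: V_1 → V_3 ← V_0 → V_2 → V_4
  V_0 is a fork here and V_0 is conditioned on, so the path is blocked at V_0.
Because an active path exists, V_1 and V_4 are not d-separated.

No — V_1 and V_4 are not d-separated given {V_0, V_3}.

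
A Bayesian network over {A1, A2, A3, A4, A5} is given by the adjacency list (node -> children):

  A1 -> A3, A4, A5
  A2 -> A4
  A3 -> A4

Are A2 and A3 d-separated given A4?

2 paths connect A2 and A3; each must be blocked for d-separation to hold:
Path 1: A2 → A4 ← A1 → A3
  A4 is a collider and A4 is conditioned on, which opens it; A1 is a fork and A1 is not conditioned on — no node blocks this path, so it is active.
Path 2: A2 → A4 ← A3
  A4 is a collider and A4 is conditioned on, which opens it — no node blocks this path, so it is active.
Since the path A2 → A4 ← A1 → A3 is active, A2 and A3 are not d-separated given {A4}.

No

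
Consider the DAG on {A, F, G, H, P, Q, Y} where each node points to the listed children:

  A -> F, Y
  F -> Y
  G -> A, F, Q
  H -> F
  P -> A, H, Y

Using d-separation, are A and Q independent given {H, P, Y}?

Enumerating the 6 paths from A to Q and testing each for blocking by {H, P, Y}:
Path 1: A ← P → H → F ← G → Q
  P is a fork here and P is conditioned on, so the path is blocked at P.
Path 2: A ← P → Y ← F ← G → Q
  P is a fork here and P is conditioned on, so the path is blocked at P.
Path 3: A → F ← G → Q
  F is a collider and its descendant Y is conditioned on, which opens it; G is a fork and G is not conditioned on — no node blocks this path, so it is active.
Path 4: A ← G → Q
  G is a fork and G is not conditioned on — no node blocks this path, so it is active.
Path 5: A → Y ← P → H → F ← G → Q
  P is a fork here and P is conditioned on, so the path is blocked at P.
Path 6: A → Y ← F ← G → Q
  Y is a collider and Y is conditioned on, which opens it; F is a chain and F is not conditioned on; G is a fork and G is not conditioned on — no node blocks this path, so it is active.
Since the path A → F ← G → Q is active, A and Q are not d-separated given {H, P, Y}.

No — A and Q are not d-separated given {H, P, Y}.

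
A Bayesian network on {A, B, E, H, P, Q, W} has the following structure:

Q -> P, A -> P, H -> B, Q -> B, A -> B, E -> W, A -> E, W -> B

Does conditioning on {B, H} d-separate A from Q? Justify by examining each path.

No — A and Q are not d-separated given {B, H}.

We examine all 3 paths between A and Q:
Path 1: A → P ← Q
  P is a collider here and neither P nor any of its descendants is conditioned on, so the collider stays closed — the path is blocked at P.
Path 2: A → E → W → B ← Q
  E is a chain and E is not conditioned on; W is a chain and W is not conditioned on; B is a collider and B is conditioned on, which opens it — no node blocks this path, so it is active.
Path 3: A → B ← Q
  B is a collider and B is conditioned on, which opens it — no node blocks this path, so it is active.
Because an active path exists, A and Q are not d-separated.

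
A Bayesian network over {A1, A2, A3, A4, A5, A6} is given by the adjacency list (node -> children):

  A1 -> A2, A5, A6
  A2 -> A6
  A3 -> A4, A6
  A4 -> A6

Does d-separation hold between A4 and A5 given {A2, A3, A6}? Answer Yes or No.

No

Enumerating the 4 paths from A4 to A5 and testing each for blocking by {A2, A3, A6}:
Path 1: A4 ← A3 → A6 ← A2 ← A1 → A5
  A3 is a fork here and A3 is conditioned on, so the path is blocked at A3.
Path 2: A4 ← A3 → A6 ← A1 → A5
  A3 is a fork here and A3 is conditioned on, so the path is blocked at A3.
Path 3: A4 → A6 ← A2 ← A1 → A5
  A2 is a chain here and A2 is conditioned on, so the path is blocked at A2.
Path 4: A4 → A6 ← A1 → A5
  A6 is a collider and A6 is conditioned on, which opens it; A1 is a fork and A1 is not conditioned on — no node blocks this path, so it is active.
Since the path A4 → A6 ← A1 → A5 is active, A4 and A5 are not d-separated given {A2, A3, A6}.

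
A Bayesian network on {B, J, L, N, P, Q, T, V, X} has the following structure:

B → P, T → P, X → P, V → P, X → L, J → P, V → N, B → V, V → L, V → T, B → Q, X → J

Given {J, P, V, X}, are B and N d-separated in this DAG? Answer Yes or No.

Yes

Enumerating the 5 paths from B to N and testing each for blocking by {J, P, V, X}:
  1. B → P ← T ← V → N — P:collider[open]; T:chain[open]; V:fork[blocks] ⇒ blocked
  2. B → P ← X → L ← V → N — P:collider[open]; X:fork[blocks]; L:collider[blocks]; V:fork[blocks] ⇒ blocked
  3. B → P ← J ← X → L ← V → N — P:collider[open]; J:chain[blocks]; X:fork[blocks]; L:collider[blocks]; V:fork[blocks] ⇒ blocked
  4. B → P ← V → N — P:collider[open]; V:fork[blocks] ⇒ blocked
  5. B → V → N — V:chain[blocks] ⇒ blocked
Every path is blocked, so B and N are d-separated given {J, P, V, X}.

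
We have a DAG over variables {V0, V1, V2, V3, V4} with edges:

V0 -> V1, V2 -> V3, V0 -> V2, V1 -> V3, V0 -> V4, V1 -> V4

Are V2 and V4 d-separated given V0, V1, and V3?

Yes

Enumerating the 4 paths from V2 to V4 and testing each for blocking by {V0, V1, V3}:
Path 1: V2 ← V0 → V4
  V0 is a fork here and V0 is conditioned on, so the path is blocked at V0.
Path 2: V2 ← V0 → V1 → V4
  V0 is a fork here and V0 is conditioned on, so the path is blocked at V0.
Path 3: V2 → V3 ← V1 → V4
  V1 is a fork here and V1 is conditioned on, so the path is blocked at V1.
Path 4: V2 → V3 ← V1 ← V0 → V4
  V1 is a chain here and V1 is conditioned on, so the path is blocked at V1.
Since every path is blocked, d-separation holds.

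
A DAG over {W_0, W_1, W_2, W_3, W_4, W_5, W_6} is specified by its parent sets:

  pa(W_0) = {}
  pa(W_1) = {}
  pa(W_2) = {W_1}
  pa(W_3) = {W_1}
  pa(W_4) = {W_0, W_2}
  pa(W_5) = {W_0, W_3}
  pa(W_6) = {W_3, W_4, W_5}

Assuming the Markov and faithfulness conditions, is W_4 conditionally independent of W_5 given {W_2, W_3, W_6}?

We examine all 5 paths between W_4 and W_5:
  1. W_4 → W_6 ← W_3 → W_5 — W_6:collider[open]; W_3:fork[blocks] ⇒ blocked
  2. W_4 → W_6 ← W_5 — W_6:collider[open] ⇒ active
  3. W_4 ← W_0 → W_5 — W_0:fork[open] ⇒ active
  4. W_4 ← W_2 ← W_1 → W_3 → W_6 ← W_5 — W_2:chain[blocks]; W_1:fork[open]; W_3:chain[blocks]; W_6:collider[open] ⇒ blocked
  5. W_4 ← W_2 ← W_1 → W_3 → W_5 — W_2:chain[blocks]; W_1:fork[open]; W_3:chain[blocks] ⇒ blocked
Since the path W_4 → W_6 ← W_5 is active, W_4 and W_5 are not d-separated given {W_2, W_3, W_6}.

No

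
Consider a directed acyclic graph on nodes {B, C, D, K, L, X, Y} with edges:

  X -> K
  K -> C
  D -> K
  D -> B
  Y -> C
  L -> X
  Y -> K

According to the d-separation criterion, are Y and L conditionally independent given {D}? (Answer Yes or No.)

2 paths connect Y and L; each must be blocked for d-separation to hold:
Path 1: Y → C ← K ← X ← L
  C is a collider here and neither C nor any of its descendants is conditioned on, so the collider stays closed — the path is blocked at C.
Path 2: Y → K ← X ← L
  K is a collider here and neither K nor any of its descendants is conditioned on, so the collider stays closed — the path is blocked at K.
All paths are blocked; Y ⊥ L | {D} holds.

Yes — Y and L are d-separated given {D}.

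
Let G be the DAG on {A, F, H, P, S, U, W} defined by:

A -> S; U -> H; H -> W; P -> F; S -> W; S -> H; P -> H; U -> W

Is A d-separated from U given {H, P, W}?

No — A and U are not d-separated given {H, P, W}.

We examine all 4 paths between A and U:
Path 1: A → S → W ← U
  S is a chain and S is not conditioned on; W is a collider and W is conditioned on, which opens it — no node blocks this path, so it is active.
Path 2: A → S → W ← H ← U
  H is a chain here and H is conditioned on, so the path is blocked at H.
Path 3: A → S → H → W ← U
  H is a chain here and H is conditioned on, so the path is blocked at H.
Path 4: A → S → H ← U
  S is a chain and S is not conditioned on; H is a collider and H is conditioned on, which opens it — no node blocks this path, so it is active.
Since the path A → S → W ← U is active, A and U are not d-separated given {H, P, W}.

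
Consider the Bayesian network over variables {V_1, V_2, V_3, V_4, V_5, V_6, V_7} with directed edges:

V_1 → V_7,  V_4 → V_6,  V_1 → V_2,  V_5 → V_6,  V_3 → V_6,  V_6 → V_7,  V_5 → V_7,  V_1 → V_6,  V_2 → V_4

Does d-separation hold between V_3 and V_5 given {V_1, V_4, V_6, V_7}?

Enumerating the 4 paths from V_3 to V_5 and testing each for blocking by {V_1, V_4, V_6, V_7}:
Path 1: V_3 → V_6 ← V_4 ← V_2 ← V_1 → V_7 ← V_5
  V_4 is a chain here and V_4 is conditioned on, so the path is blocked at V_4.
Path 2: V_3 → V_6 ← V_5
  V_6 is a collider and V_6 is conditioned on, which opens it — no node blocks this path, so it is active.
Path 3: V_3 → V_6 ← V_1 → V_7 ← V_5
  V_1 is a fork here and V_1 is conditioned on, so the path is blocked at V_1.
Path 4: V_3 → V_6 → V_7 ← V_5
  V_6 is a chain here and V_6 is conditioned on, so the path is blocked at V_6.
Because an active path exists, V_3 and V_5 are not d-separated.

No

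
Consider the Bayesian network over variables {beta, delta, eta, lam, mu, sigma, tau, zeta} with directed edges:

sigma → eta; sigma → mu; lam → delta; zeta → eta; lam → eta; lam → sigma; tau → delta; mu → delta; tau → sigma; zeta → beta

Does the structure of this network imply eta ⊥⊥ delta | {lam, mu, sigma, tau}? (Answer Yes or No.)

6 paths connect eta and delta; each must be blocked for d-separation to hold:
Path 1: eta ← sigma → mu → delta
  sigma is a fork here and sigma is conditioned on, so the path is blocked at sigma.
Path 2: eta ← sigma ← lam → delta
  sigma is a chain here and sigma is conditioned on, so the path is blocked at sigma.
Path 3: eta ← sigma ← tau → delta
  sigma is a chain here and sigma is conditioned on, so the path is blocked at sigma.
Path 4: eta ← lam → sigma → mu → delta
  lam is a fork here and lam is conditioned on, so the path is blocked at lam.
Path 5: eta ← lam → sigma ← tau → delta
  lam is a fork here and lam is conditioned on, so the path is blocked at lam.
Path 6: eta ← lam → delta
  lam is a fork here and lam is conditioned on, so the path is blocked at lam.
Since every path is blocked, d-separation holds.

Yes — eta and delta are d-separated given {lam, mu, sigma, tau}.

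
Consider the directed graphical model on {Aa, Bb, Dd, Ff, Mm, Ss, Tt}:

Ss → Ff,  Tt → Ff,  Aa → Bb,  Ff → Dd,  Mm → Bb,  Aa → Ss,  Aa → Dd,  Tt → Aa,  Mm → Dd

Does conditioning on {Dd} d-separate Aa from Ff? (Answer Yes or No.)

No — Aa and Ff are not d-separated given {Dd}.

We examine all 4 paths between Aa and Ff:
Path 1: Aa ← Tt → Ff
  Tt is a fork and Tt is not conditioned on — no node blocks this path, so it is active.
Path 2: Aa → Bb ← Mm → Dd ← Ff
  Bb is a collider here and neither Bb nor any of its descendants is conditioned on, so the collider stays closed — the path is blocked at Bb.
Path 3: Aa → Ss → Ff
  Ss is a chain and Ss is not conditioned on — no node blocks this path, so it is active.
Path 4: Aa → Dd ← Ff
  Dd is a collider and Dd is conditioned on, which opens it — no node blocks this path, so it is active.
At least one path is unblocked, so d-separation fails.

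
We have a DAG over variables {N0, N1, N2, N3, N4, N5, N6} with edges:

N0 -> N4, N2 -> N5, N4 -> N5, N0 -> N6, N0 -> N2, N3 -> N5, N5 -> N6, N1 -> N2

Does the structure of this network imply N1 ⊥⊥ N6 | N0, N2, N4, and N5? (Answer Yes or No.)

Enumerating the 4 paths from N1 to N6 and testing each for blocking by {N0, N2, N4, N5}:
Path 1: N1 → N2 ← N0 → N4 → N5 → N6
  N0 is a fork here and N0 is conditioned on, so the path is blocked at N0.
Path 2: N1 → N2 ← N0 → N6
  N0 is a fork here and N0 is conditioned on, so the path is blocked at N0.
Path 3: N1 → N2 → N5 ← N4 ← N0 → N6
  N2 is a chain here and N2 is conditioned on, so the path is blocked at N2.
Path 4: N1 → N2 → N5 → N6
  N2 is a chain here and N2 is conditioned on, so the path is blocked at N2.
Since every path is blocked, d-separation holds.

Yes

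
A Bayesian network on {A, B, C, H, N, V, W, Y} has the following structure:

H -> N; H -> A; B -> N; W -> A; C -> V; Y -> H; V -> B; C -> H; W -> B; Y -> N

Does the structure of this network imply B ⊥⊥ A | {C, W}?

Yes — B and A are d-separated given {C, W}.

We examine all 4 paths between B and A:
  1. B ← V ← C → H → A — V:chain[open]; C:fork[blocks]; H:chain[open] ⇒ blocked
  2. B → N ← H → A — N:collider[blocks]; H:fork[open] ⇒ blocked
  3. B → N ← Y → H → A — N:collider[blocks]; Y:fork[open]; H:chain[open] ⇒ blocked
  4. B ← W → A — W:fork[blocks] ⇒ blocked
Every path is blocked, so B and A are d-separated given {C, W}.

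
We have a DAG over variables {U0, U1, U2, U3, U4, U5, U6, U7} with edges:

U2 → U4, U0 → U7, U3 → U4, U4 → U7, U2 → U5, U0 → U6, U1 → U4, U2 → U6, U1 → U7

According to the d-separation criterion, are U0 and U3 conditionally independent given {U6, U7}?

No

Enumerating the 3 paths from U0 to U3 and testing each for blocking by {U6, U7}:
Path 1: U0 → U6 ← U2 → U4 ← U3
  U6 is a collider and U6 is conditioned on, which opens it; U2 is a fork and U2 is not conditioned on; U4 is a collider and its descendant U7 is conditioned on, which opens it — no node blocks this path, so it is active.
Path 2: U0 → U7 ← U1 → U4 ← U3
  U7 is a collider and U7 is conditioned on, which opens it; U1 is a fork and U1 is not conditioned on; U4 is a collider and its descendant U7 is conditioned on, which opens it — no node blocks this path, so it is active.
Path 3: U0 → U7 ← U4 ← U3
  U7 is a collider and U7 is conditioned on, which opens it; U4 is a chain and U4 is not conditioned on — no node blocks this path, so it is active.
At least one path is unblocked, so d-separation fails.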